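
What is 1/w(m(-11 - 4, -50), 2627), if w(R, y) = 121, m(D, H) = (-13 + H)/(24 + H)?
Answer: 1/121 ≈ 0.0082645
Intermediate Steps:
m(D, H) = (-13 + H)/(24 + H)
1/w(m(-11 - 4, -50), 2627) = 1/121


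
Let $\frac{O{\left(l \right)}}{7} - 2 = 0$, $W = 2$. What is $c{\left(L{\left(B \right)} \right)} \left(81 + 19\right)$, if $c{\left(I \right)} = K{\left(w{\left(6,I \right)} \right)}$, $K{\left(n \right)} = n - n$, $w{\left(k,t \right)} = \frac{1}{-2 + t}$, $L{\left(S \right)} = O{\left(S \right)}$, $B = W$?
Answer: $0$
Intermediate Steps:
$B = 2$
$O{\left(l \right)} = 14$ ($O{\left(l \right)} = 14 + 7 \cdot 0 = 14 + 0 = 14$)
$L{\left(S \right)} = 14$
$K{\left(n \right)} = 0$
$c{\left(I \right)} = 0$
$c{\left(L{\left(B \right)} \right)} \left(81 + 19\right) = 0 \left(81 + 19\right) = 0 \cdot 100 = 0$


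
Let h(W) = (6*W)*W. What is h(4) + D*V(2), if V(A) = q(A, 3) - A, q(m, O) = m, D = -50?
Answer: 96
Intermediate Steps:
h(W) = 6*W²
V(A) = 0 (V(A) = A - A = 0)
h(4) + D*V(2) = 6*4² - 50*0 = 6*16 + 0 = 96 + 0 = 96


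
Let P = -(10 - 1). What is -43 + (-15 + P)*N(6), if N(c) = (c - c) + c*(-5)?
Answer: 677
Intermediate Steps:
P = -9 (P = -1*9 = -9)
N(c) = -5*c (N(c) = 0 - 5*c = -5*c)
-43 + (-15 + P)*N(6) = -43 + (-15 - 9)*(-5*6) = -43 - 24*(-30) = -43 + 720 = 677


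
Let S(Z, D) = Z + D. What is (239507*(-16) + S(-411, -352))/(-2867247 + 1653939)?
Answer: 425875/134812 ≈ 3.1590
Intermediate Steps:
S(Z, D) = D + Z
(239507*(-16) + S(-411, -352))/(-2867247 + 1653939) = (239507*(-16) + (-352 - 411))/(-2867247 + 1653939) = (-3832112 - 763)/(-1213308) = -3832875*(-1/1213308) = 425875/134812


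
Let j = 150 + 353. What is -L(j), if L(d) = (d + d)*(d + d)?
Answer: -1012036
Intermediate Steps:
j = 503
L(d) = 4*d**2 (L(d) = (2*d)*(2*d) = 4*d**2)
-L(j) = -4*503**2 = -4*253009 = -1*1012036 = -1012036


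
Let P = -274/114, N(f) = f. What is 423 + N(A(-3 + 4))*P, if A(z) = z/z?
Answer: 23974/57 ≈ 420.60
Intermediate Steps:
A(z) = 1
P = -137/57 (P = -274*1/114 = -137/57 ≈ -2.4035)
423 + N(A(-3 + 4))*P = 423 + 1*(-137/57) = 423 - 137/57 = 23974/57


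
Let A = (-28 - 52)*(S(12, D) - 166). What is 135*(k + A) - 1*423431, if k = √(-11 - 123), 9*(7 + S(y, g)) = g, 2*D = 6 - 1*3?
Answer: 1443169 + 135*I*√134 ≈ 1.4432e+6 + 1562.7*I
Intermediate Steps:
D = 3/2 (D = (6 - 1*3)/2 = (6 - 3)/2 = (½)*3 = 3/2 ≈ 1.5000)
S(y, g) = -7 + g/9
k = I*√134 (k = √(-134) = I*√134 ≈ 11.576*I)
A = 41480/3 (A = (-28 - 52)*((-7 + (⅑)*(3/2)) - 166) = -80*((-7 + ⅙) - 166) = -80*(-41/6 - 166) = -80*(-1037/6) = 41480/3 ≈ 13827.)
135*(k + A) - 1*423431 = 135*(I*√134 + 41480/3) - 1*423431 = 135*(41480/3 + I*√134) - 423431 = (1866600 + 135*I*√134) - 423431 = 1443169 + 135*I*√134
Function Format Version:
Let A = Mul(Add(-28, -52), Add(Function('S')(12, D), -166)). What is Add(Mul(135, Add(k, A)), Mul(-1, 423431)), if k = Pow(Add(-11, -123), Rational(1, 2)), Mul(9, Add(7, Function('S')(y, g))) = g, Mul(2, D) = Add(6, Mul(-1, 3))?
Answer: Add(1443169, Mul(135, I, Pow(134, Rational(1, 2)))) ≈ Add(1.4432e+6, Mul(1562.7, I))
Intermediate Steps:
D = Rational(3, 2) (D = Mul(Rational(1, 2), Add(6, Mul(-1, 3))) = Mul(Rational(1, 2), Add(6, -3)) = Mul(Rational(1, 2), 3) = Rational(3, 2) ≈ 1.5000)
Function('S')(y, g) = Add(-7, Mul(Rational(1, 9), g))
k = Mul(I, Pow(134, Rational(1, 2))) (k = Pow(-134, Rational(1, 2)) = Mul(I, Pow(134, Rational(1, 2))) ≈ Mul(11.576, I))
A = Rational(41480, 3) (A = Mul(Add(-28, -52), Add(Add(-7, Mul(Rational(1, 9), Rational(3, 2))), -166)) = Mul(-80, Add(Add(-7, Rational(1, 6)), -166)) = Mul(-80, Add(Rational(-41, 6), -166)) = Mul(-80, Rational(-1037, 6)) = Rational(41480, 3) ≈ 13827.)
Add(Mul(135, Add(k, A)), Mul(-1, 423431)) = Add(Mul(135, Add(Mul(I, Pow(134, Rational(1, 2))), Rational(41480, 3))), Mul(-1, 423431)) = Add(Mul(135, Add(Rational(41480, 3), Mul(I, Pow(134, Rational(1, 2))))), -423431) = Add(Add(1866600, Mul(135, I, Pow(134, Rational(1, 2)))), -423431) = Add(1443169, Mul(135, I, Pow(134, Rational(1, 2))))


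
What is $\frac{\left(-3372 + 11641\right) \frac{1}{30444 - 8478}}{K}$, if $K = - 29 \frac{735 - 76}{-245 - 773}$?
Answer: $\frac{4208921}{209896113} \approx 0.020052$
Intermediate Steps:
$K = \frac{19111}{1018}$ ($K = - 29 \frac{659}{-1018} = - 29 \cdot 659 \left(- \frac{1}{1018}\right) = \left(-29\right) \left(- \frac{659}{1018}\right) = \frac{19111}{1018} \approx 18.773$)
$\frac{\left(-3372 + 11641\right) \frac{1}{30444 - 8478}}{K} = \frac{\left(-3372 + 11641\right) \frac{1}{30444 - 8478}}{\frac{19111}{1018}} = \frac{8269}{21966} \cdot \frac{1018}{19111} = \frac{4208921}{209896113}$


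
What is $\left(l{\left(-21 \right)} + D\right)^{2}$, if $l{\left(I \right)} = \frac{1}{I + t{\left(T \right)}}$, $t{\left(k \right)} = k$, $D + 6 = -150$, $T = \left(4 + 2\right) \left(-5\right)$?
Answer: $\frac{63313849}{2601} \approx 24342.0$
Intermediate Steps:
$T = -30$ ($T = 6 \left(-5\right) = -30$)
$D = -156$ ($D = -6 - 150 = -156$)
$l{\left(I \right)} = \frac{1}{-30 + I}$ ($l{\left(I \right)} = \frac{1}{I - 30} = \frac{1}{-30 + I}$)
$\left(l{\left(-21 \right)} + D\right)^{2} = \left(\frac{1}{-30 - 21} - 156\right)^{2} = \left(\frac{1}{-51} - 156\right)^{2} = \left(- \frac{1}{51} - 156\right)^{2} = \left(- \frac{7957}{51}\right)^{2} = \frac{63313849}{2601}$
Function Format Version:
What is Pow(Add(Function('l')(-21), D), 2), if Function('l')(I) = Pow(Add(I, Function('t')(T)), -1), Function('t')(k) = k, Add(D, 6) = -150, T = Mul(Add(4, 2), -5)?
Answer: Rational(63313849, 2601) ≈ 24342.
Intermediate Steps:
T = -30 (T = Mul(6, -5) = -30)
D = -156 (D = Add(-6, -150) = -156)
Function('l')(I) = Pow(Add(-30, I), -1) (Function('l')(I) = Pow(Add(I, -30), -1) = Pow(Add(-30, I), -1))
Pow(Add(Function('l')(-21), D), 2) = Pow(Add(Pow(Add(-30, -21), -1), -156), 2) = Pow(Add(Pow(-51, -1), -156), 2) = Pow(Add(Rational(-1, 51), -156), 2) = Pow(Rational(-7957, 51), 2) = Rational(63313849, 2601)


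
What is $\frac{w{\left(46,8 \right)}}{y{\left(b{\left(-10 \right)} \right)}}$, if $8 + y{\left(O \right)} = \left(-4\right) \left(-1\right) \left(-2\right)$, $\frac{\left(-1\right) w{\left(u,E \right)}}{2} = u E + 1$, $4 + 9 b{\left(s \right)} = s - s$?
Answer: $\frac{369}{8} \approx 46.125$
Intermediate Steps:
$b{\left(s \right)} = - \frac{4}{9}$ ($b{\left(s \right)} = - \frac{4}{9} + \frac{s - s}{9} = - \frac{4}{9} + \frac{1}{9} \cdot 0 = - \frac{4}{9} + 0 = - \frac{4}{9}$)
$w{\left(u,E \right)} = -2 - 2 E u$ ($w{\left(u,E \right)} = - 2 \left(u E + 1\right) = - 2 \left(E u + 1\right) = - 2 \left(1 + E u\right) = -2 - 2 E u$)
$y{\left(O \right)} = -16$ ($y{\left(O \right)} = -8 + \left(-4\right) \left(-1\right) \left(-2\right) = -8 + 4 \left(-2\right) = -8 - 8 = -16$)
$\frac{w{\left(46,8 \right)}}{y{\left(b{\left(-10 \right)} \right)}} = \frac{-2 - 16 \cdot 46}{-16} = \left(-2 - 736\right) \left(- \frac{1}{16}\right) = \left(-738\right) \left(- \frac{1}{16}\right) = \frac{369}{8}$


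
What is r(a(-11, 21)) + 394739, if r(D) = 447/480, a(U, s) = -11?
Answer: 63158389/160 ≈ 3.9474e+5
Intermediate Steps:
r(D) = 149/160 (r(D) = 447*(1/480) = 149/160)
r(a(-11, 21)) + 394739 = 149/160 + 394739 = 63158389/160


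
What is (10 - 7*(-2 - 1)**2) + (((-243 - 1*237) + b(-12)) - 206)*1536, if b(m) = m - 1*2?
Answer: -1075253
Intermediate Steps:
b(m) = -2 + m (b(m) = m - 2 = -2 + m)
(10 - 7*(-2 - 1)**2) + (((-243 - 1*237) + b(-12)) - 206)*1536 = (10 - 7*(-2 - 1)**2) + (((-243 - 1*237) + (-2 - 12)) - 206)*1536 = (10 - 7*(-3)**2) + (((-243 - 237) - 14) - 206)*1536 = (10 - 7*9) + ((-480 - 14) - 206)*1536 = (10 - 63) + (-494 - 206)*1536 = -53 - 700*1536 = -53 - 1075200 = -1075253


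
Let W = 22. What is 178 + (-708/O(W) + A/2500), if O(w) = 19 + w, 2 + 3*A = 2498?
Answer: 4127278/25625 ≈ 161.06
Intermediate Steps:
A = 832 (A = -⅔ + (⅓)*2498 = -⅔ + 2498/3 = 832)
178 + (-708/O(W) + A/2500) = 178 + (-708/(19 + 22) + 832/2500) = 178 + (-708/41 + 832*(1/2500)) = 178 + (-708*1/41 + 208/625) = 178 + (-708/41 + 208/625) = 178 - 433972/25625 = 4127278/25625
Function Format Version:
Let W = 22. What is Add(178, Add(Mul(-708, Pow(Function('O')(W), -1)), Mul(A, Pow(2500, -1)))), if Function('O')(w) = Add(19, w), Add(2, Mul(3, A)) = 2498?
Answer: Rational(4127278, 25625) ≈ 161.06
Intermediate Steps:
A = 832 (A = Add(Rational(-2, 3), Mul(Rational(1, 3), 2498)) = Add(Rational(-2, 3), Rational(2498, 3)) = 832)
Add(178, Add(Mul(-708, Pow(Function('O')(W), -1)), Mul(A, Pow(2500, -1)))) = Add(178, Add(Mul(-708, Pow(Add(19, 22), -1)), Mul(832, Pow(2500, -1)))) = Add(178, Add(Mul(-708, Pow(41, -1)), Mul(832, Rational(1, 2500)))) = Add(178, Add(Mul(-708, Rational(1, 41)), Rational(208, 625))) = Add(178, Add(Rational(-708, 41), Rational(208, 625))) = Add(178, Rational(-433972, 25625)) = Rational(4127278, 25625)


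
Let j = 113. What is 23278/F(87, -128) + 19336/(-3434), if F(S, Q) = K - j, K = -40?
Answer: -2438090/15453 ≈ -157.77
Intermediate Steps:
F(S, Q) = -153 (F(S, Q) = -40 - 1*113 = -40 - 113 = -153)
23278/F(87, -128) + 19336/(-3434) = 23278/(-153) + 19336/(-3434) = 23278*(-1/153) + 19336*(-1/3434) = -23278/153 - 9668/1717 = -2438090/15453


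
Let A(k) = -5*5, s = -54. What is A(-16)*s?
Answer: 1350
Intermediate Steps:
A(k) = -25
A(-16)*s = -25*(-54) = 1350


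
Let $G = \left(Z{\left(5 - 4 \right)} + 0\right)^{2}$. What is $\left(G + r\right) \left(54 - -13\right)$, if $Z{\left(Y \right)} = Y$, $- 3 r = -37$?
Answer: $\frac{2680}{3} \approx 893.33$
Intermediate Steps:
$r = \frac{37}{3}$ ($r = \left(- \frac{1}{3}\right) \left(-37\right) = \frac{37}{3} \approx 12.333$)
$G = 1$ ($G = \left(\left(5 - 4\right) + 0\right)^{2} = \left(1 + 0\right)^{2} = 1^{2} = 1$)
$\left(G + r\right) \left(54 - -13\right) = \left(1 + \frac{37}{3}\right) \left(54 - -13\right) = \frac{40 \left(54 + 13\right)}{3} = \frac{40}{3} \cdot 67 = \frac{2680}{3}$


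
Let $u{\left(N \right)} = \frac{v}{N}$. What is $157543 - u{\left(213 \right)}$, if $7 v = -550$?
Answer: $\frac{234897163}{1491} \approx 1.5754 \cdot 10^{5}$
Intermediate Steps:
$v = - \frac{550}{7}$ ($v = \frac{1}{7} \left(-550\right) = - \frac{550}{7} \approx -78.571$)
$u{\left(N \right)} = - \frac{550}{7 N}$
$157543 - u{\left(213 \right)} = 157543 - - \frac{550}{7 \cdot 213} = 157543 - \left(- \frac{550}{7}\right) \frac{1}{213} = 157543 - - \frac{550}{1491} = 157543 + \frac{550}{1491} = \frac{234897163}{1491}$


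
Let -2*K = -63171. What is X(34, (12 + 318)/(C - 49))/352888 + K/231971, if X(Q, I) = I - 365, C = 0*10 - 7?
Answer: 309683011037/2292073902944 ≈ 0.13511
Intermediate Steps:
K = 63171/2 (K = -½*(-63171) = 63171/2 ≈ 31586.)
C = -7 (C = 0 - 7 = -7)
X(Q, I) = -365 + I
X(34, (12 + 318)/(C - 49))/352888 + K/231971 = (-365 + (12 + 318)/(-7 - 49))/352888 + (63171/2)/231971 = (-365 + 330/(-56))*(1/352888) + (63171/2)*(1/231971) = (-365 + 330*(-1/56))*(1/352888) + 63171/463942 = (-365 - 165/28)*(1/352888) + 63171/463942 = -10385/28*1/352888 + 63171/463942 = -10385/9880864 + 63171/463942 = 309683011037/2292073902944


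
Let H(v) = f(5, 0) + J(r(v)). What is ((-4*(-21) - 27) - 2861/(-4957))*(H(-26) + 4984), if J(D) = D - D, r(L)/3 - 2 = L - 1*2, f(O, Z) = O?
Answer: 1423910490/4957 ≈ 2.8725e+5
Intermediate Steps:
r(L) = 3*L (r(L) = 6 + 3*(L - 1*2) = 6 + 3*(L - 2) = 6 + 3*(-2 + L) = 6 + (-6 + 3*L) = 3*L)
J(D) = 0
H(v) = 5 (H(v) = 5 + 0 = 5)
((-4*(-21) - 27) - 2861/(-4957))*(H(-26) + 4984) = ((-4*(-21) - 27) - 2861/(-4957))*(5 + 4984) = ((84 - 27) - 2861*(-1/4957))*4989 = (57 + 2861/4957)*4989 = (285410/4957)*4989 = 1423910490/4957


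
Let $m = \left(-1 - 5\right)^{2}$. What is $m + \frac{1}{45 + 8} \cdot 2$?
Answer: $\frac{1910}{53} \approx 36.038$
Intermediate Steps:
$m = 36$ ($m = \left(-6\right)^{2} = 36$)
$m + \frac{1}{45 + 8} \cdot 2 = 36 + \frac{1}{45 + 8} \cdot 2 = 36 + \frac{1}{53} \cdot 2 = 36 + \frac{2}{53} = \frac{1910}{53}$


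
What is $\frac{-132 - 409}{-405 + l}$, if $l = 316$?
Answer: $\frac{541}{89} \approx 6.0787$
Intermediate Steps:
$\frac{-132 - 409}{-405 + l} = \frac{-132 - 409}{-405 + 316} = - \frac{541}{-89} = \left(-541\right) \left(- \frac{1}{89}\right) = \frac{541}{89}$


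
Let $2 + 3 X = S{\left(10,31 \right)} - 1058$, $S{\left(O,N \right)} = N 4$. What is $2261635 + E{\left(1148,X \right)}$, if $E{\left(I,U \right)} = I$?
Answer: $2262783$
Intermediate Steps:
$S{\left(O,N \right)} = 4 N$
$X = -312$ ($X = - \frac{2}{3} + \frac{4 \cdot 31 - 1058}{3} = - \frac{2}{3} + \frac{124 - 1058}{3} = - \frac{2}{3} + \frac{1}{3} \left(-934\right) = - \frac{2}{3} - \frac{934}{3} = -312$)
$2261635 + E{\left(1148,X \right)} = 2261635 + 1148 = 2262783$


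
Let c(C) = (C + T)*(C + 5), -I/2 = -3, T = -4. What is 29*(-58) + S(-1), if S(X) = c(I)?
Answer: -1660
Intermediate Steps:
I = 6 (I = -2*(-3) = 6)
c(C) = (-4 + C)*(5 + C) (c(C) = (C - 4)*(C + 5) = (-4 + C)*(5 + C))
S(X) = 22 (S(X) = -20 + 6 + 6² = -20 + 6 + 36 = 22)
29*(-58) + S(-1) = 29*(-58) + 22 = -1682 + 22 = -1660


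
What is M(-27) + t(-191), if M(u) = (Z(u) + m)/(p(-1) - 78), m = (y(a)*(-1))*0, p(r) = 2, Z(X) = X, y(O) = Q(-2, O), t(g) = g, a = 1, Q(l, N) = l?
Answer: -14489/76 ≈ -190.64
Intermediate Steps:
y(O) = -2
m = 0 (m = -2*(-1)*0 = 2*0 = 0)
M(u) = -u/76 (M(u) = (u + 0)/(2 - 78) = u/(-76) = u*(-1/76) = -u/76)
M(-27) + t(-191) = -1/76*(-27) - 191 = 27/76 - 191 = -14489/76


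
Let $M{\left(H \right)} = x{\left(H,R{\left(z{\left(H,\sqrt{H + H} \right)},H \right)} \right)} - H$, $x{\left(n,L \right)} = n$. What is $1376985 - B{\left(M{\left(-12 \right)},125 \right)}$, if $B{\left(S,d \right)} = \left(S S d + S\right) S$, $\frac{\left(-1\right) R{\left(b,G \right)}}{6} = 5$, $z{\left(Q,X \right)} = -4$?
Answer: $1376985$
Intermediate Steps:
$R{\left(b,G \right)} = -30$ ($R{\left(b,G \right)} = \left(-6\right) 5 = -30$)
$M{\left(H \right)} = 0$ ($M{\left(H \right)} = H - H = 0$)
$B{\left(S,d \right)} = S \left(S + d S^{2}\right)$ ($B{\left(S,d \right)} = \left(S^{2} d + S\right) S = \left(d S^{2} + S\right) S = \left(S + d S^{2}\right) S = S \left(S + d S^{2}\right)$)
$1376985 - B{\left(M{\left(-12 \right)},125 \right)} = 1376985 - 0^{2} \left(1 + 0 \cdot 125\right) = 1376985 - 0 \left(1 + 0\right) = 1376985 - 0 \cdot 1 = 1376985 - 0 = 1376985 + 0 = 1376985$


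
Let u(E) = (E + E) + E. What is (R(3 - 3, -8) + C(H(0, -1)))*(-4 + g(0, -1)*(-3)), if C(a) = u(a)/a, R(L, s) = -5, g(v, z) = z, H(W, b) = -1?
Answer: 2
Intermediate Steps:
u(E) = 3*E (u(E) = 2*E + E = 3*E)
C(a) = 3 (C(a) = (3*a)/a = 3)
(R(3 - 3, -8) + C(H(0, -1)))*(-4 + g(0, -1)*(-3)) = (-5 + 3)*(-4 - 1*(-3)) = -2*(-4 + 3) = -2*(-1) = 2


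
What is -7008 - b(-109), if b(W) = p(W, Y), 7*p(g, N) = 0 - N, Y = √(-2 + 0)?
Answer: -7008 + I*√2/7 ≈ -7008.0 + 0.20203*I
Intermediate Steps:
Y = I*√2 (Y = √(-2) = I*√2 ≈ 1.4142*I)
p(g, N) = -N/7 (p(g, N) = (0 - N)/7 = (-N)/7 = -N/7)
b(W) = -I*√2/7
-7008 - b(-109) = -7008 - (-1)*I*√2/7 = -7008 + I*√2/7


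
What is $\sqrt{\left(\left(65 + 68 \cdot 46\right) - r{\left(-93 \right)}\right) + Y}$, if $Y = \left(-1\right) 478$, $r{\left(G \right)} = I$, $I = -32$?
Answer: $\sqrt{2747} \approx 52.412$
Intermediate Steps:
$r{\left(G \right)} = -32$
$Y = -478$
$\sqrt{\left(\left(65 + 68 \cdot 46\right) - r{\left(-93 \right)}\right) + Y} = \sqrt{\left(\left(65 + 68 \cdot 46\right) - -32\right) - 478} = \sqrt{\left(\left(65 + 3128\right) + 32\right) - 478} = \sqrt{\left(3193 + 32\right) - 478} = \sqrt{3225 - 478} = \sqrt{2747}$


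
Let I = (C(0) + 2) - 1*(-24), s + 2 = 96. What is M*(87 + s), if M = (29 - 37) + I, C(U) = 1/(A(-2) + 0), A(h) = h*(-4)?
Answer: 26245/8 ≈ 3280.6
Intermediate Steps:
A(h) = -4*h
C(U) = ⅛ (C(U) = 1/(-4*(-2) + 0) = 1/(8 + 0) = 1/8 = ⅛)
s = 94 (s = -2 + 96 = 94)
I = 209/8 (I = (⅛ + 2) - 1*(-24) = 17/8 + 24 = 209/8 ≈ 26.125)
M = 145/8 (M = (29 - 37) + 209/8 = -8 + 209/8 = 145/8 ≈ 18.125)
M*(87 + s) = 145*(87 + 94)/8 = (145/8)*181 = 26245/8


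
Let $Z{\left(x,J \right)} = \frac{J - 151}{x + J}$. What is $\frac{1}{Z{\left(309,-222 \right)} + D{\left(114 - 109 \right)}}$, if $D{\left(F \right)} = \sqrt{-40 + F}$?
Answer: $- \frac{32451}{404044} - \frac{7569 i \sqrt{35}}{404044} \approx -0.080315 - 0.11083 i$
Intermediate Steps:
$Z{\left(x,J \right)} = \frac{-151 + J}{J + x}$
$\frac{1}{Z{\left(309,-222 \right)} + D{\left(114 - 109 \right)}} = \frac{1}{\frac{-151 - 222}{-222 + 309} + \sqrt{-40 + \left(114 - 109\right)}} = \frac{1}{\frac{1}{87} \left(-373\right) + \sqrt{-40 + \left(114 - 109\right)}} = \frac{1}{\frac{1}{87} \left(-373\right) + \sqrt{-40 + 5}} = \frac{1}{- \frac{373}{87} + \sqrt{-35}} = \frac{1}{- \frac{373}{87} + i \sqrt{35}}$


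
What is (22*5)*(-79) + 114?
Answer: -8576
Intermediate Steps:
(22*5)*(-79) + 114 = 110*(-79) + 114 = -8690 + 114 = -8576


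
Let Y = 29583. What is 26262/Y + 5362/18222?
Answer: 35398345/29947857 ≈ 1.1820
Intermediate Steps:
26262/Y + 5362/18222 = 26262/29583 + 5362/18222 = 26262*(1/29583) + 5362*(1/18222) = 2918/3287 + 2681/9111 = 35398345/29947857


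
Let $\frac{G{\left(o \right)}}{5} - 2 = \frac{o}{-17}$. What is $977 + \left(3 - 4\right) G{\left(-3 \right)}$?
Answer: $\frac{16424}{17} \approx 966.12$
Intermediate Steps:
$G{\left(o \right)} = 10 - \frac{5 o}{17}$ ($G{\left(o \right)} = 10 + 5 \frac{o}{-17} = 10 + 5 o \left(- \frac{1}{17}\right) = 10 + 5 \left(- \frac{o}{17}\right) = 10 - \frac{5 o}{17}$)
$977 + \left(3 - 4\right) G{\left(-3 \right)} = 977 + \left(3 - 4\right) \left(10 - - \frac{15}{17}\right) = 977 + \left(3 - 4\right) \left(10 + \frac{15}{17}\right) = 977 - \frac{185}{17} = \frac{16424}{17}$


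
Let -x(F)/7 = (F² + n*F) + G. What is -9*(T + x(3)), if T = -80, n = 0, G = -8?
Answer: 783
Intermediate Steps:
x(F) = 56 - 7*F² (x(F) = -7*((F² + 0*F) - 8) = -7*((F² + 0) - 8) = -7*(F² - 8) = -7*(-8 + F²) = 56 - 7*F²)
-9*(T + x(3)) = -9*(-80 + (56 - 7*3²)) = -9*(-80 + (56 - 7*9)) = -9*(-80 + (56 - 63)) = -9*(-80 - 7) = -9*(-87) = 783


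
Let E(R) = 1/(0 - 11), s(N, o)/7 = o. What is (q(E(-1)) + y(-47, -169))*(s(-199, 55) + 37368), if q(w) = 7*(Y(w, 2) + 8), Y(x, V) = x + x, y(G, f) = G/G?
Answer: 23142589/11 ≈ 2.1039e+6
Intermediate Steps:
s(N, o) = 7*o
E(R) = -1/11 (E(R) = 1/(-11) = -1/11)
y(G, f) = 1
Y(x, V) = 2*x
q(w) = 56 + 14*w (q(w) = 7*(2*w + 8) = 7*(8 + 2*w) = 56 + 14*w)
(q(E(-1)) + y(-47, -169))*(s(-199, 55) + 37368) = ((56 + 14*(-1/11)) + 1)*(7*55 + 37368) = ((56 - 14/11) + 1)*(385 + 37368) = (602/11 + 1)*37753 = (613/11)*37753 = 23142589/11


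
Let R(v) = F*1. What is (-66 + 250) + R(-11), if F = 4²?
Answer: 200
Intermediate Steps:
F = 16
R(v) = 16 (R(v) = 16*1 = 16)
(-66 + 250) + R(-11) = (-66 + 250) + 16 = 184 + 16 = 200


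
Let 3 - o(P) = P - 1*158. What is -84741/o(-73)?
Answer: -28247/78 ≈ -362.14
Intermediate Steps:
o(P) = 161 - P (o(P) = 3 - (P - 1*158) = 3 - (P - 158) = 3 - (-158 + P) = 3 + (158 - P) = 161 - P)
-84741/o(-73) = -84741/(161 - 1*(-73)) = -84741/(161 + 73) = -84741/234 = -84741*1/234 = -28247/78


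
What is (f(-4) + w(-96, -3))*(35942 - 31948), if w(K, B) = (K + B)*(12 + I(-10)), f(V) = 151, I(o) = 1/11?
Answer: -4177724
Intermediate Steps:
I(o) = 1/11
w(K, B) = 133*B/11 + 133*K/11 (w(K, B) = (K + B)*(12 + 1/11) = (B + K)*(133/11) = 133*B/11 + 133*K/11)
(f(-4) + w(-96, -3))*(35942 - 31948) = (151 + ((133/11)*(-3) + (133/11)*(-96)))*(35942 - 31948) = (151 + (-399/11 - 12768/11))*3994 = (151 - 1197)*3994 = -1046*3994 = -4177724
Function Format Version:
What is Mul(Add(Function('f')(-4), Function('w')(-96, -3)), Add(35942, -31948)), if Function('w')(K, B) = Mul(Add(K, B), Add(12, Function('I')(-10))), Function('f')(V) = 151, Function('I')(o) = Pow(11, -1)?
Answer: -4177724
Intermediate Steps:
Function('I')(o) = Rational(1, 11)
Function('w')(K, B) = Add(Mul(Rational(133, 11), B), Mul(Rational(133, 11), K)) (Function('w')(K, B) = Mul(Add(K, B), Add(12, Rational(1, 11))) = Mul(Add(B, K), Rational(133, 11)) = Add(Mul(Rational(133, 11), B), Mul(Rational(133, 11), K)))
Mul(Add(Function('f')(-4), Function('w')(-96, -3)), Add(35942, -31948)) = Mul(Add(151, Add(Mul(Rational(133, 11), -3), Mul(Rational(133, 11), -96))), Add(35942, -31948)) = Mul(Add(151, Add(Rational(-399, 11), Rational(-12768, 11))), 3994) = Mul(Add(151, -1197), 3994) = Mul(-1046, 3994) = -4177724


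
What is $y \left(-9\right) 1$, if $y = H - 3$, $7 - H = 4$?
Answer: $0$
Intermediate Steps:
$H = 3$ ($H = 7 - 4 = 3$)
$y = 0$ ($y = 3 - 3 = 0$)
$y \left(-9\right) 1 = 0 \left(-9\right) 1 = 0 \cdot 1 = 0$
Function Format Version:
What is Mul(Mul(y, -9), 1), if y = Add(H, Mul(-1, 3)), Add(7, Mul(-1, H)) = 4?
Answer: 0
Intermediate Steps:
H = 3 (H = Add(7, Mul(-1, 4)) = Add(7, -4) = 3)
y = 0 (y = Add(3, Mul(-1, 3)) = Add(3, -3) = 0)
Mul(Mul(y, -9), 1) = Mul(Mul(0, -9), 1) = Mul(0, 1) = 0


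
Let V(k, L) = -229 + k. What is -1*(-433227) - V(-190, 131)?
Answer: 433646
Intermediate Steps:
-1*(-433227) - V(-190, 131) = -1*(-433227) - (-229 - 190) = 433227 - 1*(-419) = 433227 + 419 = 433646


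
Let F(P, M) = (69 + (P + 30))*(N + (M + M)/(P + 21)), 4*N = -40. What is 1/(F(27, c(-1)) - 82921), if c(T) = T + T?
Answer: -2/168383 ≈ -1.1878e-5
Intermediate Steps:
N = -10 (N = (¼)*(-40) = -10)
c(T) = 2*T
F(P, M) = (-10 + 2*M/(21 + P))*(99 + P) (F(P, M) = (69 + (P + 30))*(-10 + (M + M)/(P + 21)) = (69 + (30 + P))*(-10 + (2*M)/(21 + P)) = (99 + P)*(-10 + 2*M/(21 + P)) = (-10 + 2*M/(21 + P))*(99 + P))
1/(F(27, c(-1)) - 82921) = 1/(2*(-10395 - 600*27 - 5*27² + 99*(2*(-1)) + (2*(-1))*27)/(21 + 27) - 82921) = 1/(2*(-10395 - 16200 - 5*729 + 99*(-2) - 2*27)/48 - 82921) = 1/(2*(1/48)*(-10395 - 16200 - 3645 - 198 - 54) - 82921) = 1/(2*(1/48)*(-30492) - 82921) = 1/(-2541/2 - 82921) = 1/(-168383/2) = -2/168383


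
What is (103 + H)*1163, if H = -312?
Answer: -243067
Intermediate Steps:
(103 + H)*1163 = (103 - 312)*1163 = -209*1163 = -243067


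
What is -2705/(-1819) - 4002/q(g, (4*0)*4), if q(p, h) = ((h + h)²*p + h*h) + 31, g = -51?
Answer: -7195783/56389 ≈ -127.61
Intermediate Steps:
q(p, h) = 31 + h² + 4*p*h² (q(p, h) = ((2*h)²*p + h²) + 31 = ((4*h²)*p + h²) + 31 = (4*p*h² + h²) + 31 = (h² + 4*p*h²) + 31 = 31 + h² + 4*p*h²)
-2705/(-1819) - 4002/q(g, (4*0)*4) = -2705/(-1819) - 4002/(31 + ((4*0)*4)² + 4*(-51)*((4*0)*4)²) = -2705*(-1/1819) - 4002/(31 + (0*4)² + 4*(-51)*(0*4)²) = 2705/1819 - 4002/(31 + 0² + 4*(-51)*0²) = 2705/1819 - 4002/(31 + 0 + 4*(-51)*0) = 2705/1819 - 4002/(31 + 0 + 0) = 2705/1819 - 4002/31 = -7195783/56389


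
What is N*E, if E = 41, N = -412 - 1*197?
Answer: -24969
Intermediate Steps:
N = -609 (N = -412 - 197 = -609)
N*E = -609*41 = -24969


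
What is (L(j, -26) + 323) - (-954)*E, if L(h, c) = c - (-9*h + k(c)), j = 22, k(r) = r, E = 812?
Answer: 775169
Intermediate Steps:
L(h, c) = 9*h (L(h, c) = c - (-9*h + c) = c - (c - 9*h) = c + (-c + 9*h) = 9*h)
(L(j, -26) + 323) - (-954)*E = (9*22 + 323) - (-954)*812 = (198 + 323) - 954*(-812) = 521 + 774648 = 775169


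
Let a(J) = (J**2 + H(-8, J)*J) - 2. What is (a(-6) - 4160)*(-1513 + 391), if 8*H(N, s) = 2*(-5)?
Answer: 4620957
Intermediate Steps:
H(N, s) = -5/4 (H(N, s) = (2*(-5))/8 = (1/8)*(-10) = -5/4)
a(J) = -2 + J**2 - 5*J/4 (a(J) = (J**2 - 5*J/4) - 2 = -2 + J**2 - 5*J/4)
(a(-6) - 4160)*(-1513 + 391) = ((-2 + (-6)**2 - 5/4*(-6)) - 4160)*(-1513 + 391) = ((-2 + 36 + 15/2) - 4160)*(-1122) = (83/2 - 4160)*(-1122) = -8237/2*(-1122) = 4620957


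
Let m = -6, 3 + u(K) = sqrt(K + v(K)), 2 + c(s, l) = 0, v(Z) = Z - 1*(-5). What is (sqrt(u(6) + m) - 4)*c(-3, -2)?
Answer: 8 - 2*sqrt(-9 + sqrt(17)) ≈ 8.0 - 4.4167*I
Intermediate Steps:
v(Z) = 5 + Z (v(Z) = Z + 5 = 5 + Z)
c(s, l) = -2 (c(s, l) = -2 + 0 = -2)
u(K) = -3 + sqrt(5 + 2*K) (u(K) = -3 + sqrt(K + (5 + K)) = -3 + sqrt(5 + 2*K))
(sqrt(u(6) + m) - 4)*c(-3, -2) = (sqrt((-3 + sqrt(5 + 2*6)) - 6) - 4)*(-2) = (sqrt((-3 + sqrt(5 + 12)) - 6) - 4)*(-2) = (sqrt((-3 + sqrt(17)) - 6) - 4)*(-2) = (sqrt(-9 + sqrt(17)) - 4)*(-2) = (-4 + sqrt(-9 + sqrt(17)))*(-2) = 8 - 2*sqrt(-9 + sqrt(17))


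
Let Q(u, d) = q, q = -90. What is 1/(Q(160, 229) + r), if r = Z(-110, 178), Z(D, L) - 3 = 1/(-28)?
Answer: -28/2437 ≈ -0.011490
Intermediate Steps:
Z(D, L) = 83/28 (Z(D, L) = 3 + 1/(-28) = 3 - 1/28 = 83/28)
Q(u, d) = -90
r = 83/28 ≈ 2.9643
1/(Q(160, 229) + r) = 1/(-90 + 83/28) = 1/(-2437/28) = -28/2437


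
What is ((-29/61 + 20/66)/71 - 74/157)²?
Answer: 113013504669961/503504726865921 ≈ 0.22445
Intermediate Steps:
((-29/61 + 20/66)/71 - 74/157)² = ((-29*1/61 + 20*(1/66))*(1/71) - 74*1/157)² = ((-29/61 + 10/33)*(1/71) - 74/157)² = (-347/2013*1/71 - 74/157)² = (-347/142923 - 74/157)² = (-10630781/22438911)² = 113013504669961/503504726865921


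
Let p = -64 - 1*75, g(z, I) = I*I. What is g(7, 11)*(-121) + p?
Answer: -14780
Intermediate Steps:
g(z, I) = I**2
p = -139 (p = -64 - 75 = -139)
g(7, 11)*(-121) + p = 11**2*(-121) - 139 = 121*(-121) - 139 = -14641 - 139 = -14780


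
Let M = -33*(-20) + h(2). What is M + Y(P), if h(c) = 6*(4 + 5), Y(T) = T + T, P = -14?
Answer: 686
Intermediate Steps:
Y(T) = 2*T
h(c) = 54 (h(c) = 6*9 = 54)
M = 714 (M = -33*(-20) + 54 = 660 + 54 = 714)
M + Y(P) = 714 + 2*(-14) = 714 - 28 = 686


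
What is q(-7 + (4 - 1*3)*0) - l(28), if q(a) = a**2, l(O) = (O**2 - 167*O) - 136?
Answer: 4077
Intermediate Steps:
l(O) = -136 + O**2 - 167*O
q(-7 + (4 - 1*3)*0) - l(28) = (-7 + (4 - 1*3)*0)**2 - (-136 + 28**2 - 167*28) = (-7 + (4 - 3)*0)**2 - (-136 + 784 - 4676) = (-7 + 1*0)**2 - 1*(-4028) = (-7 + 0)**2 + 4028 = (-7)**2 + 4028 = 49 + 4028 = 4077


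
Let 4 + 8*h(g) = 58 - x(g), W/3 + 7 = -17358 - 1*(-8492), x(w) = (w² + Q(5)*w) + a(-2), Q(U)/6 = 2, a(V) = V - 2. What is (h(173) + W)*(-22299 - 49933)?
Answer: 2211193071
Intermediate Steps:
a(V) = -2 + V
Q(U) = 12 (Q(U) = 6*2 = 12)
x(w) = -4 + w² + 12*w (x(w) = (w² + 12*w) + (-2 - 2) = (w² + 12*w) - 4 = -4 + w² + 12*w)
W = -26619 (W = -21 + 3*(-17358 - 1*(-8492)) = -21 + 3*(-17358 + 8492) = -21 + 3*(-8866) = -21 - 26598 = -26619)
h(g) = 29/4 - 3*g/2 - g²/8 (h(g) = -½ + (58 - (-4 + g² + 12*g))/8 = -½ + (58 + (4 - g² - 12*g))/8 = -½ + (62 - g² - 12*g)/8 = -½ + (31/4 - 3*g/2 - g²/8) = 29/4 - 3*g/2 - g²/8)
(h(173) + W)*(-22299 - 49933) = ((29/4 - 3/2*173 - ⅛*173²) - 26619)*(-22299 - 49933) = ((29/4 - 519/2 - ⅛*29929) - 26619)*(-72232) = ((29/4 - 519/2 - 29929/8) - 26619)*(-72232) = (-31947/8 - 26619)*(-72232) = -244899/8*(-72232) = 2211193071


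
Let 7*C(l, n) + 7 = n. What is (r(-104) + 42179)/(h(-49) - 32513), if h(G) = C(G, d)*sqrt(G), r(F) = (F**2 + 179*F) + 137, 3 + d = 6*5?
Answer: -1122218708/1057095569 - 690320*I/1057095569 ≈ -1.0616 - 0.00065304*I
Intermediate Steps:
d = 27 (d = -3 + 6*5 = -3 + 30 = 27)
C(l, n) = -1 + n/7
r(F) = 137 + F**2 + 179*F
h(G) = 20*sqrt(G)/7 (h(G) = (-1 + (1/7)*27)*sqrt(G) = (-1 + 27/7)*sqrt(G) = 20*sqrt(G)/7)
(r(-104) + 42179)/(h(-49) - 32513) = ((137 + (-104)**2 + 179*(-104)) + 42179)/(20*sqrt(-49)/7 - 32513) = ((137 + 10816 - 18616) + 42179)/(20*(7*I)/7 - 32513) = (-7663 + 42179)/(20*I - 32513) = 34516/(-32513 + 20*I) = 34516*((-32513 - 20*I)/1057095569) = 34516*(-32513 - 20*I)/1057095569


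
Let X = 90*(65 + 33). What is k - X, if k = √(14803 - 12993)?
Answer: -8820 + √1810 ≈ -8777.5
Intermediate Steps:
k = √1810 ≈ 42.544
X = 8820 (X = 90*98 = 8820)
k - X = √1810 - 1*8820 = √1810 - 8820 = -8820 + √1810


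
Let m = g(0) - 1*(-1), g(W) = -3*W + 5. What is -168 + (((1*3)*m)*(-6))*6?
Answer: -816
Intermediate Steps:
g(W) = 5 - 3*W
m = 6 (m = (5 - 3*0) - 1*(-1) = (5 + 0) + 1 = 5 + 1 = 6)
-168 + (((1*3)*m)*(-6))*6 = -168 + (((1*3)*6)*(-6))*6 = -168 + ((3*6)*(-6))*6 = -168 + (18*(-6))*6 = -168 - 108*6 = -168 - 648 = -816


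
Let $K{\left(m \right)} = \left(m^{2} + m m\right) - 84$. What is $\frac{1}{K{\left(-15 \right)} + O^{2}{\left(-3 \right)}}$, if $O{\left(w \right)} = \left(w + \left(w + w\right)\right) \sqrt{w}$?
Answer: $\frac{1}{123} \approx 0.0081301$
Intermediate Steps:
$O{\left(w \right)} = 3 w^{\frac{3}{2}}$ ($O{\left(w \right)} = \left(w + 2 w\right) \sqrt{w} = 3 w \sqrt{w} = 3 w^{\frac{3}{2}}$)
$K{\left(m \right)} = -84 + 2 m^{2}$ ($K{\left(m \right)} = \left(m^{2} + m^{2}\right) - 84 = 2 m^{2} - 84 = -84 + 2 m^{2}$)
$\frac{1}{K{\left(-15 \right)} + O^{2}{\left(-3 \right)}} = \frac{1}{\left(-84 + 2 \left(-15\right)^{2}\right) + \left(3 \left(-3\right)^{\frac{3}{2}}\right)^{2}} = \frac{1}{\left(-84 + 2 \cdot 225\right) + \left(3 \left(- 3 i \sqrt{3}\right)\right)^{2}} = \frac{1}{\left(-84 + 450\right) + \left(- 9 i \sqrt{3}\right)^{2}} = \frac{1}{366 - 243} = \frac{1}{123}$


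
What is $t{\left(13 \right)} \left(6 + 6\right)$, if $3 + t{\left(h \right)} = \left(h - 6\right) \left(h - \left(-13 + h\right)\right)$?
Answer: $1056$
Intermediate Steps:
$t{\left(h \right)} = -81 + 13 h$ ($t{\left(h \right)} = -3 + \left(h - 6\right) \left(h - \left(-13 + h\right)\right) = -3 + \left(-6 + h\right) 13 = -3 + \left(-78 + 13 h\right) = -81 + 13 h$)
$t{\left(13 \right)} \left(6 + 6\right) = \left(-81 + 13 \cdot 13\right) \left(6 + 6\right) = \left(-81 + 169\right) 12 = 88 \cdot 12 = 1056$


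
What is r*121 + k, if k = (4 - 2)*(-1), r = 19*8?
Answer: 18390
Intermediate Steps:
r = 152
k = -2 (k = 2*(-1) = -2)
r*121 + k = 152*121 - 2 = 18392 - 2 = 18390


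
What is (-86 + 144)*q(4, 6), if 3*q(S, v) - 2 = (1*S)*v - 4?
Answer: 1276/3 ≈ 425.33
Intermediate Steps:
q(S, v) = -2/3 + S*v/3 (q(S, v) = 2/3 + ((1*S)*v - 4)/3 = 2/3 + (S*v - 4)/3 = 2/3 + (-4 + S*v)/3 = 2/3 + (-4/3 + S*v/3) = -2/3 + S*v/3)
(-86 + 144)*q(4, 6) = (-86 + 144)*(-2/3 + (1/3)*4*6) = 58*(-2/3 + 8) = 58*(22/3) = 1276/3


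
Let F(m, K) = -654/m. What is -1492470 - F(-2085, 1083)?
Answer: -1037266868/695 ≈ -1.4925e+6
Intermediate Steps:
-1492470 - F(-2085, 1083) = -1492470 - (-654)/(-2085) = -1492470 - (-654)*(-1)/2085 = -1492470 - 1*218/695 = -1492470 - 218/695 = -1037266868/695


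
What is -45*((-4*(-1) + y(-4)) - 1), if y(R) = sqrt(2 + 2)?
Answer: -225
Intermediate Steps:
y(R) = 2 (y(R) = sqrt(4) = 2)
-45*((-4*(-1) + y(-4)) - 1) = -45*((-4*(-1) + 2) - 1) = -45*((4 + 2) - 1) = -45*(6 - 1) = -45*5 = -225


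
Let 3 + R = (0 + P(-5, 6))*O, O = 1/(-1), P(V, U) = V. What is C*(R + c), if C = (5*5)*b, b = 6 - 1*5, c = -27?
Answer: -625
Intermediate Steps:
O = -1
b = 1 (b = 6 - 5 = 1)
C = 25 (C = (5*5)*1 = 25*1 = 25)
R = 2 (R = -3 + (0 - 5)*(-1) = -3 - 5*(-1) = -3 + 5 = 2)
C*(R + c) = 25*(2 - 27) = 25*(-25) = -625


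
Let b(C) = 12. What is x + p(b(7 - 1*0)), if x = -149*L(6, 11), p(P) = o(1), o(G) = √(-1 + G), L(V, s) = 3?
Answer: -447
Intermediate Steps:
p(P) = 0 (p(P) = √(-1 + 1) = √0 = 0)
x = -447 (x = -149*3 = -447)
x + p(b(7 - 1*0)) = -447 + 0 = -447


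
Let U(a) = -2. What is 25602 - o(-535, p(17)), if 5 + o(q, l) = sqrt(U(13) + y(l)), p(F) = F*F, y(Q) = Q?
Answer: 25607 - sqrt(287) ≈ 25590.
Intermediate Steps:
p(F) = F**2
o(q, l) = -5 + sqrt(-2 + l)
25602 - o(-535, p(17)) = 25602 - (-5 + sqrt(-2 + 17**2)) = 25602 - (-5 + sqrt(-2 + 289)) = 25602 - (-5 + sqrt(287)) = 25602 + (5 - sqrt(287)) = 25607 - sqrt(287)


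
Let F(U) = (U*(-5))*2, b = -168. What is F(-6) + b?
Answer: -108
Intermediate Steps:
F(U) = -10*U (F(U) = -5*U*2 = -10*U)
F(-6) + b = -10*(-6) - 168 = 60 - 168 = -108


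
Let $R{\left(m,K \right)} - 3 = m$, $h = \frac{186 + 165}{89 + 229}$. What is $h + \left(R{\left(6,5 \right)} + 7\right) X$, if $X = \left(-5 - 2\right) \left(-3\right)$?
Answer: $\frac{35733}{106} \approx 337.1$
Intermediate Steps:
$h = \frac{117}{106}$ ($h = \frac{351}{318} = 351 \cdot \frac{1}{318} = \frac{117}{106} \approx 1.1038$)
$R{\left(m,K \right)} = 3 + m$
$X = 21$ ($X = \left(-7\right) \left(-3\right) = 21$)
$h + \left(R{\left(6,5 \right)} + 7\right) X = \frac{117}{106} + \left(\left(3 + 6\right) + 7\right) 21 = \frac{117}{106} + \left(9 + 7\right) 21 = \frac{117}{106} + 16 \cdot 21 = \frac{117}{106} + 336 = \frac{35733}{106}$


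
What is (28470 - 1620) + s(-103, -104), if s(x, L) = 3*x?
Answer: 26541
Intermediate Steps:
(28470 - 1620) + s(-103, -104) = (28470 - 1620) + 3*(-103) = 26850 - 309 = 26541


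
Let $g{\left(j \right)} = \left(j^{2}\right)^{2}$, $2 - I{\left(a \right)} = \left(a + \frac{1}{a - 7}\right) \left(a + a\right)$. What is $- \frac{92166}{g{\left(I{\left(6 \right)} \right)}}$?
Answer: $- \frac{46083}{5658248} \approx -0.0081444$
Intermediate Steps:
$I{\left(a \right)} = 2 - 2 a \left(a + \frac{1}{-7 + a}\right)$ ($I{\left(a \right)} = 2 - \left(a + \frac{1}{a - 7}\right) \left(a + a\right) = 2 - \left(a + \frac{1}{-7 + a}\right) 2 a = 2 - 2 a \left(a + \frac{1}{-7 + a}\right)$)
$g{\left(j \right)} = j^{4}$
$- \frac{92166}{g{\left(I{\left(6 \right)} \right)}} = - \frac{92166}{\left(\frac{2 \left(-7 - 6^{3} + 7 \cdot 6^{2}\right)}{-7 + 6}\right)^{4}} = - \frac{92166}{\left(\frac{2 \left(-7 - 216 + 7 \cdot 36\right)}{-1}\right)^{4}} = - \frac{92166}{\left(2 \left(-1\right) \left(-7 - 216 + 252\right)\right)^{4}} = - \frac{92166}{\left(2 \left(-1\right) 29\right)^{4}} = - \frac{92166}{\left(-58\right)^{4}} = - \frac{92166}{11316496} = \left(-92166\right) \frac{1}{11316496} = - \frac{46083}{5658248}$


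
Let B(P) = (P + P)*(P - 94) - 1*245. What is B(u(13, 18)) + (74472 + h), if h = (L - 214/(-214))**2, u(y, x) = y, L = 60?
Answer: 75842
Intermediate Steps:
h = 3721 (h = (60 - 214/(-214))**2 = (60 - 214*(-1/214))**2 = (60 + 1)**2 = 61**2 = 3721)
B(P) = -245 + 2*P*(-94 + P) (B(P) = (2*P)*(-94 + P) - 245 = 2*P*(-94 + P) - 245 = -245 + 2*P*(-94 + P))
B(u(13, 18)) + (74472 + h) = (-245 - 188*13 + 2*13**2) + (74472 + 3721) = (-245 - 2444 + 2*169) + 78193 = (-245 - 2444 + 338) + 78193 = -2351 + 78193 = 75842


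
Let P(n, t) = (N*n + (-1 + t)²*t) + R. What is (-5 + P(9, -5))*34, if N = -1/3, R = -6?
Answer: -6596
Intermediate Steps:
N = -⅓ (N = -1/3 = -1*⅓ = -⅓ ≈ -0.33333)
P(n, t) = -6 - n/3 + t*(-1 + t)² (P(n, t) = (-n/3 + (-1 + t)²*t) - 6 = (-n/3 + t*(-1 + t)²) - 6 = -6 - n/3 + t*(-1 + t)²)
(-5 + P(9, -5))*34 = (-5 + (-6 - ⅓*9 - 5*(-1 - 5)²))*34 = (-5 + (-6 - 3 - 5*(-6)²))*34 = (-5 + (-6 - 3 - 5*36))*34 = (-5 + (-6 - 3 - 180))*34 = (-5 - 189)*34 = -194*34 = -6596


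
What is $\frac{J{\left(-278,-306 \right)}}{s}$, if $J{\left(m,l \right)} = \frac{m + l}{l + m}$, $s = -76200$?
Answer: $- \frac{1}{76200} \approx -1.3123 \cdot 10^{-5}$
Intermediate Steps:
$J{\left(m,l \right)} = 1$ ($J{\left(m,l \right)} = \frac{l + m}{l + m} = 1$)
$\frac{J{\left(-278,-306 \right)}}{s} = 1 \frac{1}{-76200} = 1 \left(- \frac{1}{76200}\right) = - \frac{1}{76200}$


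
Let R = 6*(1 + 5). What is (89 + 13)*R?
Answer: 3672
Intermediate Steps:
R = 36 (R = 6*6 = 36)
(89 + 13)*R = (89 + 13)*36 = 102*36 = 3672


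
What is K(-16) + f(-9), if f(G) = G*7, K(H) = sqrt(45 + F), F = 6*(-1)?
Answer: -63 + sqrt(39) ≈ -56.755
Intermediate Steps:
F = -6
K(H) = sqrt(39) (K(H) = sqrt(45 - 6) = sqrt(39))
f(G) = 7*G
K(-16) + f(-9) = sqrt(39) + 7*(-9) = sqrt(39) - 63 = -63 + sqrt(39)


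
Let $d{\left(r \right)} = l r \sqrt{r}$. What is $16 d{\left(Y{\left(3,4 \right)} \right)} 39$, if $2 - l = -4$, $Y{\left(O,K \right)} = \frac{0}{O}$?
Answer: $0$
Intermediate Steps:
$Y{\left(O,K \right)} = 0$
$l = 6$ ($l = 2 - -4 = 2 + 4 = 6$)
$d{\left(r \right)} = 6 r^{\frac{3}{2}}$ ($d{\left(r \right)} = 6 r \sqrt{r} = 6 r^{\frac{3}{2}}$)
$16 d{\left(Y{\left(3,4 \right)} \right)} 39 = 16 \cdot 6 \cdot 0^{\frac{3}{2}} \cdot 39 = 16 \cdot 6 \cdot 0 \cdot 39 = 16 \cdot 0 \cdot 39 = 0 \cdot 39 = 0$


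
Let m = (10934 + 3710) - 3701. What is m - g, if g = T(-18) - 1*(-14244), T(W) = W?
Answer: -3283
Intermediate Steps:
m = 10943 (m = 14644 - 3701 = 10943)
g = 14226 (g = -18 - 1*(-14244) = -18 + 14244 = 14226)
m - g = 10943 - 1*14226 = 10943 - 14226 = -3283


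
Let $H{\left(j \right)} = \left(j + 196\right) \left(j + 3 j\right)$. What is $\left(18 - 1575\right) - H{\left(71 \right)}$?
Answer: $-77385$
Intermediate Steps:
$H{\left(j \right)} = 4 j \left(196 + j\right)$ ($H{\left(j \right)} = \left(196 + j\right) 4 j = 4 j \left(196 + j\right)$)
$\left(18 - 1575\right) - H{\left(71 \right)} = \left(18 - 1575\right) - 4 \cdot 71 \left(196 + 71\right) = \left(18 - 1575\right) - 4 \cdot 71 \cdot 267 = -1557 - 75828 = -77385$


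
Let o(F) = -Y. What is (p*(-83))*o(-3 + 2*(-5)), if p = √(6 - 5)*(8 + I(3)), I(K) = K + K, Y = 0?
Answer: 0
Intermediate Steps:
I(K) = 2*K
p = 14 (p = √(6 - 5)*(8 + 2*3) = √1*(8 + 6) = 1*14 = 14)
o(F) = 0 (o(F) = -1*0 = 0)
(p*(-83))*o(-3 + 2*(-5)) = (14*(-83))*0 = -1162*0 = 0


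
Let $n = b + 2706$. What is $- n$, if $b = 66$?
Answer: $-2772$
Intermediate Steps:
$n = 2772$ ($n = 66 + 2706 = 2772$)
$- n = \left(-1\right) 2772 = -2772$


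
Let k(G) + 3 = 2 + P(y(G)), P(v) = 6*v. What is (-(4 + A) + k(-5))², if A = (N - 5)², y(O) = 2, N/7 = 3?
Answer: 62001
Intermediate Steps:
N = 21 (N = 7*3 = 21)
A = 256 (A = (21 - 5)² = 16² = 256)
k(G) = 11 (k(G) = -3 + (2 + 6*2) = -3 + (2 + 12) = -3 + 14 = 11)
(-(4 + A) + k(-5))² = (-(4 + 256) + 11)² = (-1*260 + 11)² = (-260 + 11)² = (-249)² = 62001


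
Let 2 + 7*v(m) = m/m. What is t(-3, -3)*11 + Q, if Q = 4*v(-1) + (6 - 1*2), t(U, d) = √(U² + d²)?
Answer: 24/7 + 33*√2 ≈ 50.098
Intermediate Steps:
v(m) = -⅐ (v(m) = -2/7 + (m/m)/7 = -2/7 + (⅐)*1 = -2/7 + ⅐ = -⅐)
Q = 24/7 (Q = 4*(-⅐) + (6 - 1*2) = -4/7 + (6 - 2) = -4/7 + 4 = 24/7 ≈ 3.4286)
t(-3, -3)*11 + Q = √((-3)² + (-3)²)*11 + 24/7 = √(9 + 9)*11 + 24/7 = √18*11 + 24/7 = (3*√2)*11 + 24/7 = 33*√2 + 24/7 = 24/7 + 33*√2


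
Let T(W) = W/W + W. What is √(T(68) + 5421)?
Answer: 3*√610 ≈ 74.094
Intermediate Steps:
T(W) = 1 + W
√(T(68) + 5421) = √((1 + 68) + 5421) = √(69 + 5421) = √5490 = 3*√610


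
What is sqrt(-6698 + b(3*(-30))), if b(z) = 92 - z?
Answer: 6*I*sqrt(181) ≈ 80.722*I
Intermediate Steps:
sqrt(-6698 + b(3*(-30))) = sqrt(-6698 + (92 - 3*(-30))) = sqrt(-6698 + (92 - 1*(-90))) = sqrt(-6698 + (92 + 90)) = sqrt(-6698 + 182) = sqrt(-6516) = 6*I*sqrt(181)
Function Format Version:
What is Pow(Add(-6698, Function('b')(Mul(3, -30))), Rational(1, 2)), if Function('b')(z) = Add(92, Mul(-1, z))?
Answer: Mul(6, I, Pow(181, Rational(1, 2))) ≈ Mul(80.722, I)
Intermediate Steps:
Pow(Add(-6698, Function('b')(Mul(3, -30))), Rational(1, 2)) = Pow(Add(-6698, Add(92, Mul(-1, Mul(3, -30)))), Rational(1, 2)) = Pow(Add(-6698, Add(92, Mul(-1, -90))), Rational(1, 2)) = Pow(Add(-6698, Add(92, 90)), Rational(1, 2)) = Pow(Add(-6698, 182), Rational(1, 2)) = Pow(-6516, Rational(1, 2)) = Mul(6, I, Pow(181, Rational(1, 2)))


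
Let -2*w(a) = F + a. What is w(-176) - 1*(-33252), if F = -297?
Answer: 66977/2 ≈ 33489.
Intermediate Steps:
w(a) = 297/2 - a/2 (w(a) = -(-297 + a)/2 = 297/2 - a/2)
w(-176) - 1*(-33252) = (297/2 - 1/2*(-176)) - 1*(-33252) = (297/2 + 88) + 33252 = 473/2 + 33252 = 66977/2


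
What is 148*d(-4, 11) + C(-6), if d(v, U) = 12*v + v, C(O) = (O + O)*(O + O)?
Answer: -7552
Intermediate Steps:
C(O) = 4*O² (C(O) = (2*O)*(2*O) = 4*O²)
d(v, U) = 13*v
148*d(-4, 11) + C(-6) = 148*(13*(-4)) + 4*(-6)² = 148*(-52) + 4*36 = -7696 + 144 = -7552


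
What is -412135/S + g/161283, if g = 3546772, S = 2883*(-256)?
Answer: 894719450087/39678198528 ≈ 22.549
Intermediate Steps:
S = -738048
-412135/S + g/161283 = -412135/(-738048) + 3546772/161283 = -412135*(-1/738048) + 3546772*(1/161283) = 412135/738048 + 3546772/161283 = 894719450087/39678198528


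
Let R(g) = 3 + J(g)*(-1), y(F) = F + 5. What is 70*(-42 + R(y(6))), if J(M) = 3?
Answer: -2940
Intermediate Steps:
y(F) = 5 + F
R(g) = 0 (R(g) = 3 + 3*(-1) = 3 - 3 = 0)
70*(-42 + R(y(6))) = 70*(-42 + 0) = 70*(-42) = -2940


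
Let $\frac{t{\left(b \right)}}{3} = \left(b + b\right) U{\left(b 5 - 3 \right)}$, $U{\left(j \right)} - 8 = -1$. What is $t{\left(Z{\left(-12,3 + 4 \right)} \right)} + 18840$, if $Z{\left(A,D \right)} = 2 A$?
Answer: $17832$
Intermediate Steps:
$U{\left(j \right)} = 7$ ($U{\left(j \right)} = 8 - 1 = 7$)
$t{\left(b \right)} = 42 b$ ($t{\left(b \right)} = 3 \left(b + b\right) 7 = 3 \cdot 2 b 7 = 3 \cdot 14 b = 42 b$)
$t{\left(Z{\left(-12,3 + 4 \right)} \right)} + 18840 = 42 \cdot 2 \left(-12\right) + 18840 = 42 \left(-24\right) + 18840 = -1008 + 18840 = 17832$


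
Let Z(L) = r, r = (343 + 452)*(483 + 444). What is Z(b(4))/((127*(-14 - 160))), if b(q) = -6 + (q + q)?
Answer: -245655/7366 ≈ -33.350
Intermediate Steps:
b(q) = -6 + 2*q
r = 736965 (r = 795*927 = 736965)
Z(L) = 736965
Z(b(4))/((127*(-14 - 160))) = 736965/((127*(-14 - 160))) = 736965/((127*(-174))) = 736965/(-22098) = 736965*(-1/22098) = -245655/7366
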